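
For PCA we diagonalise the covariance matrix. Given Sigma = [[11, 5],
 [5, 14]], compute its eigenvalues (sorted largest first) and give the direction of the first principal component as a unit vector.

Step 1 — characteristic polynomial of 2×2 Sigma:
  det(Sigma - λI) = λ² - trace · λ + det = 0.
  trace = 11 + 14 = 25, det = 11·14 - (5)² = 129.
Step 2 — discriminant:
  Δ = trace² - 4·det = 625 - 516 = 109.
Step 3 — eigenvalues:
  λ = (trace ± √Δ)/2 = (25 ± 10.4403)/2,
  λ_1 = 17.7202,  λ_2 = 7.2798.

Step 4 — unit eigenvector for λ_1: solve (Sigma - λ_1 I)v = 0. First row:
  (11 - 17.7202)·v_x + (5)·v_y = 0, i.e. (-6.7202)·v_x + (5)·v_y = 0,
  so v ∝ (b, λ_1 - a) = (5, 6.7202) = u.
  ||u|| = √((5)² + (6.7202)²) = √(70.1605) ≈ 8.3762,
  v_1 = u/||u|| ≈ (0.5969, 0.8023) (||v_1|| = 1).

λ_1 = 17.7202,  λ_2 = 7.2798;  v_1 ≈ (0.5969, 0.8023)


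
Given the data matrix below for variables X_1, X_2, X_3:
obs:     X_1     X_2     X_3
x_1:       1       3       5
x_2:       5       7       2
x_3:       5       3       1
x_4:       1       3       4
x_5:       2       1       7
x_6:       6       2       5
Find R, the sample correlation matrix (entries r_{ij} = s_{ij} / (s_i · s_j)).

Step 1 — column means:
  mean(X_1) = (1 + 5 + 5 + 1 + 2 + 6) / 6 = 20/6 = 3.3333
  mean(X_2) = (3 + 7 + 3 + 3 + 1 + 2) / 6 = 19/6 = 3.1667
  mean(X_3) = (5 + 2 + 1 + 4 + 7 + 5) / 6 = 24/6 = 4

Step 2 — sample variances and covariances s[i,j] = (1/(n-1)) · Σ_k (x_{k,i} - mean_i) · (x_{k,j} - mean_j), with n-1 = 5:
  s[X_1,X_1] = ((-2.3333)·(-2.3333) + (1.6667)·(1.6667) + (1.6667)·(1.6667) + (-2.3333)·(-2.3333) + (-1.3333)·(-1.3333) + (2.6667)·(2.6667)) / 5 = 25.3333/5 = 5.0667
  s[X_1,X_2] = ((-2.3333)·(-0.1667) + (1.6667)·(3.8333) + (1.6667)·(-0.1667) + (-2.3333)·(-0.1667) + (-1.3333)·(-2.1667) + (2.6667)·(-1.1667)) / 5 = 6.6667/5 = 1.3333
  s[X_1,X_3] = ((-2.3333)·(1) + (1.6667)·(-2) + (1.6667)·(-3) + (-2.3333)·(0) + (-1.3333)·(3) + (2.6667)·(1)) / 5 = -12/5 = -2.4
  s[X_2,X_2] = ((-0.1667)·(-0.1667) + (3.8333)·(3.8333) + (-0.1667)·(-0.1667) + (-0.1667)·(-0.1667) + (-2.1667)·(-2.1667) + (-1.1667)·(-1.1667)) / 5 = 20.8333/5 = 4.1667
  s[X_2,X_3] = ((-0.1667)·(1) + (3.8333)·(-2) + (-0.1667)·(-3) + (-0.1667)·(0) + (-2.1667)·(3) + (-1.1667)·(1)) / 5 = -15/5 = -3
  s[X_3,X_3] = ((1)·(1) + (-2)·(-2) + (-3)·(-3) + (0)·(0) + (3)·(3) + (1)·(1)) / 5 = 24/5 = 4.8
  Sample standard deviations s_i = √(s[i,i]):
  s(X_1) = √(5.0667) = 2.2509
  s(X_2) = √(4.1667) = 2.0412
  s(X_3) = √(4.8) = 2.1909

Step 3 — r_{ij} = s_{ij} / (s_i · s_j):
  r[X_1,X_1] = 1 (diagonal).
  r[X_1,X_2] = 1.3333 / (2.2509 · 2.0412) = 1.3333 / 4.5947 = 0.2902
  r[X_1,X_3] = -2.4 / (2.2509 · 2.1909) = -2.4 / 4.9315 = -0.4867
  r[X_2,X_2] = 1 (diagonal).
  r[X_2,X_3] = -3 / (2.0412 · 2.1909) = -3 / 4.4721 = -0.6708
  r[X_3,X_3] = 1 (diagonal).

R is symmetric with unit diagonal. Assembling:

R = [[1, 0.2902, -0.4867],
 [0.2902, 1, -0.6708],
 [-0.4867, -0.6708, 1]]


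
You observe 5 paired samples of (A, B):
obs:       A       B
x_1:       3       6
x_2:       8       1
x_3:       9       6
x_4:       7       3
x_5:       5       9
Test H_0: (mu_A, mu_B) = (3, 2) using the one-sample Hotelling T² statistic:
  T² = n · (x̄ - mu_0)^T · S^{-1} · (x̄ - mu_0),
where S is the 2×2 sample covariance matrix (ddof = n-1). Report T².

Step 1 — sample mean vector:
  mean(A) = (3 + 8 + 9 + 7 + 5) / 5 = 32/5 = 6.4
  mean(B) = (6 + 1 + 6 + 3 + 9) / 5 = 25/5 = 5
  x̄ = (6.4, 5),  deviation x̄ - mu_0 = (6.4, 5) - (3, 2) = (3.4, 3).

Step 2 — sample covariance matrix, S[i,j] = (1/(n-1)) · Σ_k (x_{k,i} - mean_i) · (x_{k,j} - mean_j), divisor n-1 = 4:
  S[A,A] = ((-3.4)·(-3.4) + (1.6)·(1.6) + (2.6)·(2.6) + (0.6)·(0.6) + (-1.4)·(-1.4)) / 4 = 23.2/4 = 5.8
  S[A,B] = ((-3.4)·(1) + (1.6)·(-4) + (2.6)·(1) + (0.6)·(-2) + (-1.4)·(4)) / 4 = -14/4 = -3.5
  S[B,B] = ((1)·(1) + (-4)·(-4) + (1)·(1) + (-2)·(-2) + (4)·(4)) / 4 = 38/4 = 9.5
  S = [[5.8, -3.5],
 [-3.5, 9.5]].

Step 3 — invert S. det(S) = 5.8·9.5 - (-3.5)² = 42.85.
  S^{-1} = (1/det) · [[d, -b], [-b, a]] = [[0.2217, 0.0817],
 [0.0817, 0.1354]].

Step 4 — quadratic form (x̄ - mu_0)^T · S^{-1} · (x̄ - mu_0):
  S^{-1} · (x̄ - mu_0) = (0.9988, 0.6838),
  (x̄ - mu_0)^T · [...] = (3.4)·(0.9988) + (3)·(0.6838) = 5.4474.

Step 5 — scale by n: T² = 5 · 5.4474 = 27.2369.

T² ≈ 27.2369


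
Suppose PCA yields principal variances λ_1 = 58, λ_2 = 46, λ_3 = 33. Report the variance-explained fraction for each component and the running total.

Step 1 — total variance = trace(Sigma) = Σ λ_i = 58 + 46 + 33 = 137.

Step 2 — fraction explained by component i = λ_i / Σ λ:
  PC1: 58/137 = 0.4234
  PC2: 46/137 = 0.3358
  PC3: 33/137 = 0.2409

Step 3 — cumulative fraction after k components = (λ_1 + ... + λ_k) / Σ λ:
  k = 1: 58/137 = 0.4234
  k = 2: (58 + 46)/137 = 104/137 = 0.7591
  k = 3: (58 + 46 + 33)/137 = 137/137 = 1

Summary (fraction, with percent):

explained: PC1 0.4234 (42.34%), PC2 0.3358 (33.58%), PC3 0.2409 (24.09%);  cumulative: 0.4234, 0.7591, 1


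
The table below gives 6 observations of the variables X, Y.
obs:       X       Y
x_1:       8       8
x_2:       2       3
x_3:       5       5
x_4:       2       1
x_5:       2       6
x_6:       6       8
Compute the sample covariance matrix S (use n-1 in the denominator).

Step 1 — column means:
  mean(X) = (8 + 2 + 5 + 2 + 2 + 6) / 6 = 25/6 = 4.1667
  mean(Y) = (8 + 3 + 5 + 1 + 6 + 8) / 6 = 31/6 = 5.1667

Step 2 — sample covariance S[i,j] = (1/(n-1)) · Σ_k (x_{k,i} - mean_i) · (x_{k,j} - mean_j), with n-1 = 5.
  S[X,X] = ((3.8333)·(3.8333) + (-2.1667)·(-2.1667) + (0.8333)·(0.8333) + (-2.1667)·(-2.1667) + (-2.1667)·(-2.1667) + (1.8333)·(1.8333)) / 5 = 32.8333/5 = 6.5667
  S[X,Y] = ((3.8333)·(2.8333) + (-2.1667)·(-2.1667) + (0.8333)·(-0.1667) + (-2.1667)·(-4.1667) + (-2.1667)·(0.8333) + (1.8333)·(2.8333)) / 5 = 27.8333/5 = 5.5667
  S[Y,Y] = ((2.8333)·(2.8333) + (-2.1667)·(-2.1667) + (-0.1667)·(-0.1667) + (-4.1667)·(-4.1667) + (0.8333)·(0.8333) + (2.8333)·(2.8333)) / 5 = 38.8333/5 = 7.7667

S is symmetric (S[j,i] = S[i,j]). Assembling:

S = [[6.5667, 5.5667],
 [5.5667, 7.7667]]


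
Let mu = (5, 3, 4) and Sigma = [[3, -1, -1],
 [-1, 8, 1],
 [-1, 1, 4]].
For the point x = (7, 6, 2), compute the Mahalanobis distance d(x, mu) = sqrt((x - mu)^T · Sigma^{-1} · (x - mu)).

Step 1 — centre the observation: (x - mu) = (2, 3, -2).

Step 2 — invert Sigma (cofactor / det for 3×3, or solve directly):
  Sigma^{-1} = [[0.3735, 0.0361, 0.0843],
 [0.0361, 0.1325, -0.0241],
 [0.0843, -0.0241, 0.2771]].

Step 3 — form the quadratic (x - mu)^T · Sigma^{-1} · (x - mu):
  Sigma^{-1} · (x - mu) = (0.6867, 0.5181, -0.4578).
  (x - mu)^T · [Sigma^{-1} · (x - mu)] = (2)·(0.6867) + (3)·(0.5181) + (-2)·(-0.4578) = 3.8434.

Step 4 — take square root: d = √(3.8434) ≈ 1.9605.

d(x, mu) = √(3.8434) ≈ 1.9605


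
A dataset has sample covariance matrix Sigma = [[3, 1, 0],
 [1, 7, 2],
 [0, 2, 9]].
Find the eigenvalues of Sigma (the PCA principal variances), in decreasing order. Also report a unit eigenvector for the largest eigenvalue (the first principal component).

Step 1 — characteristic polynomial p(λ) = det(λI - Sigma) = λ³ - tr·λ² + c_1·λ - det, where tr = trace, c_1 = sum of the principal 2×2 minors, det = det(Sigma):
  tr = 3 + 7 + 9 = 19,
  c_1 = (3·7 - (1)²) + (3·9 - (0)²) + (7·9 - (2)²) = 20 + 27 + 59 = 106,
  det = 3·(7·9 - (2)²) - (1)·((1)·9 - (2)·(0)) + (0)·((1)·(2) - 7·(0)) = 3·(59) - (1)·(9) + (0)·(2) = 168.
  So p(λ) = λ³ - 19λ² + 106λ - 168.
Step 2 — look for an integer root (rational root theorem: any rational root is an integer divisor of 168). Testing λ = 6:
  p(6) = 216 - 684 + 636 - 168 = 0  ✓
  Dividing out (λ - 6): p(λ) = (λ - 6)(λ² - 13λ + 28).
Step 3 — remaining eigenvalues from the quadratic λ² - 13λ + 28 = 0:
  Δ = 13² - 4·28 = 169 - 112 = 57,  λ = (13 ± √57)/2 = (13 ± 7.5498)/2 ≈ 10.2749 or 2.7251.
  Sorted: λ_1 = 10.2749,  λ_2 = 6,  λ_3 = 2.7251  (check: sum = 19 = tr ✓).

Step 4 — unit eigenvector for λ_1 ≈ 10.2749: v spans the null space of (Sigma - λ_1 I), whose rows are
  r_1 = (-7.2749, 1, 0),  r_2 = (1, -3.2749, 2),  r_3 = (0, 2, -1.2749).
  v is orthogonal to every row, so take v ∝ r_1 × r_2 = ((1)·(2) - (0)·(-3.2749), (0)·(1) - (-7.2749)·(2), (-7.2749)·(-3.2749) - (1)·(1)) ≈ (2, 14.5498, 22.8248).
  Let u = (2, 14.5498, 22.8248).
  ||u|| = √((2)² + (14.5498)² + (22.8248)²) = √(736.667) ≈ 27.1416,  v_1 = u/||u|| ≈ (0.0737, 0.5361, 0.841) (||v_1|| = 1).

λ_1 = 10.2749,  λ_2 = 6,  λ_3 = 2.7251;  v_1 ≈ (0.0737, 0.5361, 0.841)


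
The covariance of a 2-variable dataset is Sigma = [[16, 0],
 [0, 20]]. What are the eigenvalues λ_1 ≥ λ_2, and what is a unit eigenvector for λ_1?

Step 1 — characteristic polynomial of 2×2 Sigma:
  det(Sigma - λI) = λ² - trace · λ + det = 0.
  trace = 16 + 20 = 36, det = 16·20 - (0)² = 320.
Step 2 — discriminant:
  Δ = trace² - 4·det = 1296 - 1280 = 16.
Step 3 — eigenvalues:
  λ = (trace ± √Δ)/2 = (36 ± 4)/2,
  λ_1 = 20,  λ_2 = 16.

Step 4 — unit eigenvector for λ_1: Sigma is diagonal, so its eigenvectors are the coordinate axes. λ_1 = 20 is the diagonal entry on the second coordinate axis, hence
  v_1 = (0, 1) (||v_1|| = 1).

λ_1 = 20,  λ_2 = 16;  v_1 ≈ (0, 1)


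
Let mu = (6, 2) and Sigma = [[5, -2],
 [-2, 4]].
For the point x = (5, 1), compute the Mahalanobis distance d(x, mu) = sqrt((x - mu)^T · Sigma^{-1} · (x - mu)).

Step 1 — centre the observation: (x - mu) = (-1, -1).

Step 2 — invert Sigma. det(Sigma) = 5·4 - (-2)² = 16.
  Sigma^{-1} = (1/det) · [[d, -b], [-b, a]] = [[0.25, 0.125],
 [0.125, 0.3125]].

Step 3 — form the quadratic (x - mu)^T · Sigma^{-1} · (x - mu):
  Sigma^{-1} · (x - mu) = (-0.375, -0.4375).
  (x - mu)^T · [Sigma^{-1} · (x - mu)] = (-1)·(-0.375) + (-1)·(-0.4375) = 0.8125.

Step 4 — take square root: d = √(0.8125) ≈ 0.9014.

d(x, mu) = √(0.8125) ≈ 0.9014


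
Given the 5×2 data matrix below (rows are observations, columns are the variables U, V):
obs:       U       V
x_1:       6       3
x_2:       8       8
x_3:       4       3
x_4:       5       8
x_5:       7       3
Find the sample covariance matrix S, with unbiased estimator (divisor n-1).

Step 1 — column means:
  mean(U) = (6 + 8 + 4 + 5 + 7) / 5 = 30/5 = 6
  mean(V) = (3 + 8 + 3 + 8 + 3) / 5 = 25/5 = 5

Step 2 — sample covariance S[i,j] = (1/(n-1)) · Σ_k (x_{k,i} - mean_i) · (x_{k,j} - mean_j), with n-1 = 4.
  S[U,U] = ((0)·(0) + (2)·(2) + (-2)·(-2) + (-1)·(-1) + (1)·(1)) / 4 = 10/4 = 2.5
  S[U,V] = ((0)·(-2) + (2)·(3) + (-2)·(-2) + (-1)·(3) + (1)·(-2)) / 4 = 5/4 = 1.25
  S[V,V] = ((-2)·(-2) + (3)·(3) + (-2)·(-2) + (3)·(3) + (-2)·(-2)) / 4 = 30/4 = 7.5

S is symmetric (S[j,i] = S[i,j]). Assembling:

S = [[2.5, 1.25],
 [1.25, 7.5]]


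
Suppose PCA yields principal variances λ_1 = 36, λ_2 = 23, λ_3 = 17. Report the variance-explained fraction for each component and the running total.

Step 1 — total variance = trace(Sigma) = Σ λ_i = 36 + 23 + 17 = 76.

Step 2 — fraction explained by component i = λ_i / Σ λ:
  PC1: 36/76 = 0.4737
  PC2: 23/76 = 0.3026
  PC3: 17/76 = 0.2237

Step 3 — cumulative fraction after k components = (λ_1 + ... + λ_k) / Σ λ:
  k = 1: 36/76 = 0.4737
  k = 2: (36 + 23)/76 = 59/76 = 0.7763
  k = 3: (36 + 23 + 17)/76 = 76/76 = 1

Summary (fraction, with percent):

explained: PC1 0.4737 (47.37%), PC2 0.3026 (30.26%), PC3 0.2237 (22.37%);  cumulative: 0.4737, 0.7763, 1


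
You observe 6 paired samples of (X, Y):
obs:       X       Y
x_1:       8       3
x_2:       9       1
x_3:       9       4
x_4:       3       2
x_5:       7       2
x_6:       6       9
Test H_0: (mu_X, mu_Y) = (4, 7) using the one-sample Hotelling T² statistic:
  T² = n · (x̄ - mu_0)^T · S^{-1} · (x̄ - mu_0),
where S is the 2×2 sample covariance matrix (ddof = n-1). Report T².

Step 1 — sample mean vector:
  mean(X) = (8 + 9 + 9 + 3 + 7 + 6) / 6 = 42/6 = 7
  mean(Y) = (3 + 1 + 4 + 2 + 2 + 9) / 6 = 21/6 = 3.5
  x̄ = (7, 3.5),  deviation x̄ - mu_0 = (7, 3.5) - (4, 7) = (3, -3.5).

Step 2 — sample covariance matrix, S[i,j] = (1/(n-1)) · Σ_k (x_{k,i} - mean_i) · (x_{k,j} - mean_j), divisor n-1 = 5:
  S[X,X] = ((1)·(1) + (2)·(2) + (2)·(2) + (-4)·(-4) + (0)·(0) + (-1)·(-1)) / 5 = 26/5 = 5.2
  S[X,Y] = ((1)·(-0.5) + (2)·(-2.5) + (2)·(0.5) + (-4)·(-1.5) + (0)·(-1.5) + (-1)·(5.5)) / 5 = -4/5 = -0.8
  S[Y,Y] = ((-0.5)·(-0.5) + (-2.5)·(-2.5) + (0.5)·(0.5) + (-1.5)·(-1.5) + (-1.5)·(-1.5) + (5.5)·(5.5)) / 5 = 41.5/5 = 8.3
  S = [[5.2, -0.8],
 [-0.8, 8.3]].

Step 3 — invert S. det(S) = 5.2·8.3 - (-0.8)² = 42.52.
  S^{-1} = (1/det) · [[d, -b], [-b, a]] = [[0.1952, 0.0188],
 [0.0188, 0.1223]].

Step 4 — quadratic form (x̄ - mu_0)^T · S^{-1} · (x̄ - mu_0):
  S^{-1} · (x̄ - mu_0) = (0.5198, -0.3716),
  (x̄ - mu_0)^T · [...] = (3)·(0.5198) + (-3.5)·(-0.3716) = 2.8598.

Step 5 — scale by n: T² = 6 · 2.8598 = 17.159.

T² ≈ 17.159


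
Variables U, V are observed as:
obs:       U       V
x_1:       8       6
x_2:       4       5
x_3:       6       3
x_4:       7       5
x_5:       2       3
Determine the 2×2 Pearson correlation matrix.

Step 1 — column means:
  mean(U) = (8 + 4 + 6 + 7 + 2) / 5 = 27/5 = 5.4
  mean(V) = (6 + 5 + 3 + 5 + 3) / 5 = 22/5 = 4.4

Step 2 — sample variances and covariances s[i,j] = (1/(n-1)) · Σ_k (x_{k,i} - mean_i) · (x_{k,j} - mean_j), with n-1 = 4:
  s[U,U] = ((2.6)·(2.6) + (-1.4)·(-1.4) + (0.6)·(0.6) + (1.6)·(1.6) + (-3.4)·(-3.4)) / 4 = 23.2/4 = 5.8
  s[U,V] = ((2.6)·(1.6) + (-1.4)·(0.6) + (0.6)·(-1.4) + (1.6)·(0.6) + (-3.4)·(-1.4)) / 4 = 8.2/4 = 2.05
  s[V,V] = ((1.6)·(1.6) + (0.6)·(0.6) + (-1.4)·(-1.4) + (0.6)·(0.6) + (-1.4)·(-1.4)) / 4 = 7.2/4 = 1.8
  Sample standard deviations s_i = √(s[i,i]):
  s(U) = √(5.8) = 2.4083
  s(V) = √(1.8) = 1.3416

Step 3 — r_{ij} = s_{ij} / (s_i · s_j):
  r[U,U] = 1 (diagonal).
  r[U,V] = 2.05 / (2.4083 · 1.3416) = 2.05 / 3.2311 = 0.6345
  r[V,V] = 1 (diagonal).

R is symmetric with unit diagonal. Assembling:

R = [[1, 0.6345],
 [0.6345, 1]]


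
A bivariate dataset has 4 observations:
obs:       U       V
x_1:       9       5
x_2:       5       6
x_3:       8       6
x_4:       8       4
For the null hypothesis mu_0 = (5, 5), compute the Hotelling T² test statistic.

Step 1 — sample mean vector:
  mean(U) = (9 + 5 + 8 + 8) / 4 = 30/4 = 7.5
  mean(V) = (5 + 6 + 6 + 4) / 4 = 21/4 = 5.25
  x̄ = (7.5, 5.25),  deviation x̄ - mu_0 = (7.5, 5.25) - (5, 5) = (2.5, 0.25).

Step 2 — sample covariance matrix, S[i,j] = (1/(n-1)) · Σ_k (x_{k,i} - mean_i) · (x_{k,j} - mean_j), divisor n-1 = 3:
  S[U,U] = ((1.5)·(1.5) + (-2.5)·(-2.5) + (0.5)·(0.5) + (0.5)·(0.5)) / 3 = 9/3 = 3
  S[U,V] = ((1.5)·(-0.25) + (-2.5)·(0.75) + (0.5)·(0.75) + (0.5)·(-1.25)) / 3 = -2.5/3 = -0.8333
  S[V,V] = ((-0.25)·(-0.25) + (0.75)·(0.75) + (0.75)·(0.75) + (-1.25)·(-1.25)) / 3 = 2.75/3 = 0.9167
  S = [[3, -0.8333],
 [-0.8333, 0.9167]].

Step 3 — invert S. det(S) = 3·0.9167 - (-0.8333)² = 2.0556.
  S^{-1} = (1/det) · [[d, -b], [-b, a]] = [[0.4459, 0.4054],
 [0.4054, 1.4595]].

Step 4 — quadratic form (x̄ - mu_0)^T · S^{-1} · (x̄ - mu_0):
  S^{-1} · (x̄ - mu_0) = (1.2162, 1.3784),
  (x̄ - mu_0)^T · [...] = (2.5)·(1.2162) + (0.25)·(1.3784) = 3.3851.

Step 5 — scale by n: T² = 4 · 3.3851 = 13.5405.

T² ≈ 13.5405


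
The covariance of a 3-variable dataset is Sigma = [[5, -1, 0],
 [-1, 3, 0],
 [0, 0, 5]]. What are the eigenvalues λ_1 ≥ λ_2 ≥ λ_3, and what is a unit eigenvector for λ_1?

Step 1 — characteristic polynomial p(λ) = det(λI - Sigma) = λ³ - tr·λ² + c_1·λ - det, where tr = trace, c_1 = sum of the principal 2×2 minors, det = det(Sigma):
  tr = 5 + 3 + 5 = 13,
  c_1 = (5·3 - (-1)²) + (5·5 - (0)²) + (3·5 - (0)²) = 14 + 25 + 15 = 54,
  det = 5·(3·5 - (0)²) - (-1)·((-1)·5 - (0)·(0)) + (0)·((-1)·(0) - 3·(0)) = 5·(15) - (-1)·(-5) + (0)·(0) = 70.
  So p(λ) = λ³ - 13λ² + 54λ - 70.
Step 2 — look for an integer root (rational root theorem: any rational root is an integer divisor of 70). Testing λ = 5:
  p(5) = 125 - 325 + 270 - 70 = 0  ✓
  Dividing out (λ - 5): p(λ) = (λ - 5)(λ² - 8λ + 14).
Step 3 — remaining eigenvalues from the quadratic λ² - 8λ + 14 = 0:
  Δ = 8² - 4·14 = 64 - 56 = 8,  λ = (8 ± √8)/2 = (8 ± 2.8284)/2 ≈ 5.4142 or 2.5858.
  Sorted: λ_1 = 5.4142,  λ_2 = 5,  λ_3 = 2.5858  (check: sum = 13 = tr ✓).

Step 4 — unit eigenvector for λ_1 ≈ 5.4142: v spans the null space of (Sigma - λ_1 I), whose rows are
  r_1 = (-0.4142, -1, 0),  r_2 = (-1, -2.4142, 0),  r_3 = (0, 0, -0.4142).
  v is orthogonal to every row, so take v ∝ r_1 × r_3 = ((-1)·(-0.4142) - (0)·(0), (0)·(0) - (-0.4142)·(-0.4142), (-0.4142)·(0) - (-1)·(0)) ≈ (0.4142, -0.1716, 0).
  Let u = (0.4142, -0.1716, 0).
  ||u|| = √((0.4142)² + (-0.1716)² + (0)²) = √(0.201) ≈ 0.4483,  v_1 = u/||u|| ≈ (0.9239, -0.3827, 0) (||v_1|| = 1).

λ_1 = 5.4142,  λ_2 = 5,  λ_3 = 2.5858;  v_1 ≈ (0.9239, -0.3827, 0)


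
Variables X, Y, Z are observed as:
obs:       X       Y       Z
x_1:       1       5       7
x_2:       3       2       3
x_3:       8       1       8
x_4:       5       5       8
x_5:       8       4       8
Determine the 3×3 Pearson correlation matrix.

Step 1 — column means:
  mean(X) = (1 + 3 + 8 + 5 + 8) / 5 = 25/5 = 5
  mean(Y) = (5 + 2 + 1 + 5 + 4) / 5 = 17/5 = 3.4
  mean(Z) = (7 + 3 + 8 + 8 + 8) / 5 = 34/5 = 6.8

Step 2 — sample variances and covariances s[i,j] = (1/(n-1)) · Σ_k (x_{k,i} - mean_i) · (x_{k,j} - mean_j), with n-1 = 4:
  s[X,X] = ((-4)·(-4) + (-2)·(-2) + (3)·(3) + (0)·(0) + (3)·(3)) / 4 = 38/4 = 9.5
  s[X,Y] = ((-4)·(1.6) + (-2)·(-1.4) + (3)·(-2.4) + (0)·(1.6) + (3)·(0.6)) / 4 = -9/4 = -2.25
  s[X,Z] = ((-4)·(0.2) + (-2)·(-3.8) + (3)·(1.2) + (0)·(1.2) + (3)·(1.2)) / 4 = 14/4 = 3.5
  s[Y,Y] = ((1.6)·(1.6) + (-1.4)·(-1.4) + (-2.4)·(-2.4) + (1.6)·(1.6) + (0.6)·(0.6)) / 4 = 13.2/4 = 3.3
  s[Y,Z] = ((1.6)·(0.2) + (-1.4)·(-3.8) + (-2.4)·(1.2) + (1.6)·(1.2) + (0.6)·(1.2)) / 4 = 5.4/4 = 1.35
  s[Z,Z] = ((0.2)·(0.2) + (-3.8)·(-3.8) + (1.2)·(1.2) + (1.2)·(1.2) + (1.2)·(1.2)) / 4 = 18.8/4 = 4.7
  Sample standard deviations s_i = √(s[i,i]):
  s(X) = √(9.5) = 3.0822
  s(Y) = √(3.3) = 1.8166
  s(Z) = √(4.7) = 2.1679

Step 3 — r_{ij} = s_{ij} / (s_i · s_j):
  r[X,X] = 1 (diagonal).
  r[X,Y] = -2.25 / (3.0822 · 1.8166) = -2.25 / 5.5991 = -0.4018
  r[X,Z] = 3.5 / (3.0822 · 2.1679) = 3.5 / 6.6821 = 0.5238
  r[Y,Y] = 1 (diagonal).
  r[Y,Z] = 1.35 / (1.8166 · 2.1679) = 1.35 / 3.9383 = 0.3428
  r[Z,Z] = 1 (diagonal).

R is symmetric with unit diagonal. Assembling:

R = [[1, -0.4018, 0.5238],
 [-0.4018, 1, 0.3428],
 [0.5238, 0.3428, 1]]


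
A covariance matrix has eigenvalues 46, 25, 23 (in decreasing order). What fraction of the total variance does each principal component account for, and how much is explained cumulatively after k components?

Step 1 — total variance = trace(Sigma) = Σ λ_i = 46 + 25 + 23 = 94.

Step 2 — fraction explained by component i = λ_i / Σ λ:
  PC1: 46/94 = 0.4894
  PC2: 25/94 = 0.266
  PC3: 23/94 = 0.2447

Step 3 — cumulative fraction after k components = (λ_1 + ... + λ_k) / Σ λ:
  k = 1: 46/94 = 0.4894
  k = 2: (46 + 25)/94 = 71/94 = 0.7553
  k = 3: (46 + 25 + 23)/94 = 94/94 = 1

Summary (fraction, with percent):

explained: PC1 0.4894 (48.94%), PC2 0.266 (26.6%), PC3 0.2447 (24.47%);  cumulative: 0.4894, 0.7553, 1


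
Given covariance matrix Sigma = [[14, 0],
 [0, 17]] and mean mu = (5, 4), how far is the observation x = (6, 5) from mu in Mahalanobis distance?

Step 1 — centre the observation: (x - mu) = (1, 1).

Step 2 — invert Sigma. det(Sigma) = 14·17 - (0)² = 238.
  Sigma^{-1} = (1/det) · [[d, -b], [-b, a]] = [[0.0714, 0],
 [0, 0.0588]].

Step 3 — form the quadratic (x - mu)^T · Sigma^{-1} · (x - mu):
  Sigma^{-1} · (x - mu) = (0.0714, 0.0588).
  (x - mu)^T · [Sigma^{-1} · (x - mu)] = (1)·(0.0714) + (1)·(0.0588) = 0.1303.

Step 4 — take square root: d = √(0.1303) ≈ 0.3609.

d(x, mu) = √(0.1303) ≈ 0.3609


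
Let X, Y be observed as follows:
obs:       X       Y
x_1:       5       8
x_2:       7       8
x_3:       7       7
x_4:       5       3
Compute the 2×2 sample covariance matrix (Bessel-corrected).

Step 1 — column means:
  mean(X) = (5 + 7 + 7 + 5) / 4 = 24/4 = 6
  mean(Y) = (8 + 8 + 7 + 3) / 4 = 26/4 = 6.5

Step 2 — sample covariance S[i,j] = (1/(n-1)) · Σ_k (x_{k,i} - mean_i) · (x_{k,j} - mean_j), with n-1 = 3.
  S[X,X] = ((-1)·(-1) + (1)·(1) + (1)·(1) + (-1)·(-1)) / 3 = 4/3 = 1.3333
  S[X,Y] = ((-1)·(1.5) + (1)·(1.5) + (1)·(0.5) + (-1)·(-3.5)) / 3 = 4/3 = 1.3333
  S[Y,Y] = ((1.5)·(1.5) + (1.5)·(1.5) + (0.5)·(0.5) + (-3.5)·(-3.5)) / 3 = 17/3 = 5.6667

S is symmetric (S[j,i] = S[i,j]). Assembling:

S = [[1.3333, 1.3333],
 [1.3333, 5.6667]]


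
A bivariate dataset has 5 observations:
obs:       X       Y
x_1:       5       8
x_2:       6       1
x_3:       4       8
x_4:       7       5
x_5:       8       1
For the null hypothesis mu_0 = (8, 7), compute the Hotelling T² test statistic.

Step 1 — sample mean vector:
  mean(X) = (5 + 6 + 4 + 7 + 8) / 5 = 30/5 = 6
  mean(Y) = (8 + 1 + 8 + 5 + 1) / 5 = 23/5 = 4.6
  x̄ = (6, 4.6),  deviation x̄ - mu_0 = (6, 4.6) - (8, 7) = (-2, -2.4).

Step 2 — sample covariance matrix, S[i,j] = (1/(n-1)) · Σ_k (x_{k,i} - mean_i) · (x_{k,j} - mean_j), divisor n-1 = 4:
  S[X,X] = ((-1)·(-1) + (0)·(0) + (-2)·(-2) + (1)·(1) + (2)·(2)) / 4 = 10/4 = 2.5
  S[X,Y] = ((-1)·(3.4) + (0)·(-3.6) + (-2)·(3.4) + (1)·(0.4) + (2)·(-3.6)) / 4 = -17/4 = -4.25
  S[Y,Y] = ((3.4)·(3.4) + (-3.6)·(-3.6) + (3.4)·(3.4) + (0.4)·(0.4) + (-3.6)·(-3.6)) / 4 = 49.2/4 = 12.3
  S = [[2.5, -4.25],
 [-4.25, 12.3]].

Step 3 — invert S. det(S) = 2.5·12.3 - (-4.25)² = 12.6875.
  S^{-1} = (1/det) · [[d, -b], [-b, a]] = [[0.9695, 0.335],
 [0.335, 0.197]].

Step 4 — quadratic form (x̄ - mu_0)^T · S^{-1} · (x̄ - mu_0):
  S^{-1} · (x̄ - mu_0) = (-2.7429, -1.1429),
  (x̄ - mu_0)^T · [...] = (-2)·(-2.7429) + (-2.4)·(-1.1429) = 8.2286.

Step 5 — scale by n: T² = 5 · 8.2286 = 41.1429.

T² ≈ 41.1429


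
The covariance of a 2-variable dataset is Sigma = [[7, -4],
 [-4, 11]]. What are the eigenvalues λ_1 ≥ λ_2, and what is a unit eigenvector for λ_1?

Step 1 — characteristic polynomial of 2×2 Sigma:
  det(Sigma - λI) = λ² - trace · λ + det = 0.
  trace = 7 + 11 = 18, det = 7·11 - (-4)² = 61.
Step 2 — discriminant:
  Δ = trace² - 4·det = 324 - 244 = 80.
Step 3 — eigenvalues:
  λ = (trace ± √Δ)/2 = (18 ± 8.9443)/2,
  λ_1 = 13.4721,  λ_2 = 4.5279.

Step 4 — unit eigenvector for λ_1: solve (Sigma - λ_1 I)v = 0. First row:
  (7 - 13.4721)·v_x + (-4)·v_y = 0, i.e. (-6.4721)·v_x + (-4)·v_y = 0,
  so v ∝ (b, λ_1 - a) = (-4, 6.4721); multiply by -1 so the first entry is positive: u = (4, -6.4721).
  ||u|| = √((4)² + (-6.4721)²) = √(57.8885) ≈ 7.6085,
  v_1 = u/||u|| ≈ (0.5257, -0.8507) (||v_1|| = 1).

λ_1 = 13.4721,  λ_2 = 4.5279;  v_1 ≈ (0.5257, -0.8507)


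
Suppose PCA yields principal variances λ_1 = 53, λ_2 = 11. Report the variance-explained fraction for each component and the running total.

Step 1 — total variance = trace(Sigma) = Σ λ_i = 53 + 11 = 64.

Step 2 — fraction explained by component i = λ_i / Σ λ:
  PC1: 53/64 = 0.8281
  PC2: 11/64 = 0.1719

Step 3 — cumulative fraction after k components = (λ_1 + ... + λ_k) / Σ λ:
  k = 1: 53/64 = 0.8281
  k = 2: (53 + 11)/64 = 64/64 = 1

Summary (fraction, with percent):

explained: PC1 0.8281 (82.81%), PC2 0.1719 (17.19%);  cumulative: 0.8281, 1


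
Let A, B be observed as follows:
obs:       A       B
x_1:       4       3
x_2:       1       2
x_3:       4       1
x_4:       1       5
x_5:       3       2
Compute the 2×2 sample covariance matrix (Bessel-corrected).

Step 1 — column means:
  mean(A) = (4 + 1 + 4 + 1 + 3) / 5 = 13/5 = 2.6
  mean(B) = (3 + 2 + 1 + 5 + 2) / 5 = 13/5 = 2.6

Step 2 — sample covariance S[i,j] = (1/(n-1)) · Σ_k (x_{k,i} - mean_i) · (x_{k,j} - mean_j), with n-1 = 4.
  S[A,A] = ((1.4)·(1.4) + (-1.6)·(-1.6) + (1.4)·(1.4) + (-1.6)·(-1.6) + (0.4)·(0.4)) / 4 = 9.2/4 = 2.3
  S[A,B] = ((1.4)·(0.4) + (-1.6)·(-0.6) + (1.4)·(-1.6) + (-1.6)·(2.4) + (0.4)·(-0.6)) / 4 = -4.8/4 = -1.2
  S[B,B] = ((0.4)·(0.4) + (-0.6)·(-0.6) + (-1.6)·(-1.6) + (2.4)·(2.4) + (-0.6)·(-0.6)) / 4 = 9.2/4 = 2.3

S is symmetric (S[j,i] = S[i,j]). Assembling:

S = [[2.3, -1.2],
 [-1.2, 2.3]]


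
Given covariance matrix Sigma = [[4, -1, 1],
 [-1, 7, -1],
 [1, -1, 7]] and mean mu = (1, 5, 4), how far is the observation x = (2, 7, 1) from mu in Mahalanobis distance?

Step 1 — centre the observation: (x - mu) = (1, 2, -3).

Step 2 — invert Sigma (cofactor / det for 3×3, or solve directly):
  Sigma^{-1} = [[0.2667, 0.0333, -0.0333],
 [0.0333, 0.15, 0.0167],
 [-0.0333, 0.0167, 0.15]].

Step 3 — form the quadratic (x - mu)^T · Sigma^{-1} · (x - mu):
  Sigma^{-1} · (x - mu) = (0.4333, 0.2833, -0.45).
  (x - mu)^T · [Sigma^{-1} · (x - mu)] = (1)·(0.4333) + (2)·(0.2833) + (-3)·(-0.45) = 2.35.

Step 4 — take square root: d = √(2.35) ≈ 1.533.

d(x, mu) = √(2.35) ≈ 1.533


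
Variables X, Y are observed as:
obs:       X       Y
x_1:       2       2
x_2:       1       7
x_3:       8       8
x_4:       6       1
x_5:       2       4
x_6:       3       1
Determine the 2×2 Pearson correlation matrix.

Step 1 — column means:
  mean(X) = (2 + 1 + 8 + 6 + 2 + 3) / 6 = 22/6 = 3.6667
  mean(Y) = (2 + 7 + 8 + 1 + 4 + 1) / 6 = 23/6 = 3.8333

Step 2 — sample variances and covariances s[i,j] = (1/(n-1)) · Σ_k (x_{k,i} - mean_i) · (x_{k,j} - mean_j), with n-1 = 5:
  s[X,X] = ((-1.6667)·(-1.6667) + (-2.6667)·(-2.6667) + (4.3333)·(4.3333) + (2.3333)·(2.3333) + (-1.6667)·(-1.6667) + (-0.6667)·(-0.6667)) / 5 = 37.3333/5 = 7.4667
  s[X,Y] = ((-1.6667)·(-1.8333) + (-2.6667)·(3.1667) + (4.3333)·(4.1667) + (2.3333)·(-2.8333) + (-1.6667)·(0.1667) + (-0.6667)·(-2.8333)) / 5 = 7.6667/5 = 1.5333
  s[Y,Y] = ((-1.8333)·(-1.8333) + (3.1667)·(3.1667) + (4.1667)·(4.1667) + (-2.8333)·(-2.8333) + (0.1667)·(0.1667) + (-2.8333)·(-2.8333)) / 5 = 46.8333/5 = 9.3667
  Sample standard deviations s_i = √(s[i,i]):
  s(X) = √(7.4667) = 2.7325
  s(Y) = √(9.3667) = 3.0605

Step 3 — r_{ij} = s_{ij} / (s_i · s_j):
  r[X,X] = 1 (diagonal).
  r[X,Y] = 1.5333 / (2.7325 · 3.0605) = 1.5333 / 8.3629 = 0.1833
  r[Y,Y] = 1 (diagonal).

R is symmetric with unit diagonal. Assembling:

R = [[1, 0.1833],
 [0.1833, 1]]


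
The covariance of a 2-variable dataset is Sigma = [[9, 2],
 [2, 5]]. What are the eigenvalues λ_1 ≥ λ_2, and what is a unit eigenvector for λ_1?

Step 1 — characteristic polynomial of 2×2 Sigma:
  det(Sigma - λI) = λ² - trace · λ + det = 0.
  trace = 9 + 5 = 14, det = 9·5 - (2)² = 41.
Step 2 — discriminant:
  Δ = trace² - 4·det = 196 - 164 = 32.
Step 3 — eigenvalues:
  λ = (trace ± √Δ)/2 = (14 ± 5.6569)/2,
  λ_1 = 9.8284,  λ_2 = 4.1716.

Step 4 — unit eigenvector for λ_1: solve (Sigma - λ_1 I)v = 0. First row:
  (9 - 9.8284)·v_x + (2)·v_y = 0, i.e. (-0.8284)·v_x + (2)·v_y = 0,
  so v ∝ (b, λ_1 - a) = (2, 0.8284) = u.
  ||u|| = √((2)² + (0.8284)²) = √(4.6863) ≈ 2.1648,
  v_1 = u/||u|| ≈ (0.9239, 0.3827) (||v_1|| = 1).

λ_1 = 9.8284,  λ_2 = 4.1716;  v_1 ≈ (0.9239, 0.3827)


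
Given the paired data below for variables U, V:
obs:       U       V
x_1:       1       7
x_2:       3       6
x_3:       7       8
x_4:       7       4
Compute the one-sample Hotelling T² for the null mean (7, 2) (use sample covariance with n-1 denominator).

Step 1 — sample mean vector:
  mean(U) = (1 + 3 + 7 + 7) / 4 = 18/4 = 4.5
  mean(V) = (7 + 6 + 8 + 4) / 4 = 25/4 = 6.25
  x̄ = (4.5, 6.25),  deviation x̄ - mu_0 = (4.5, 6.25) - (7, 2) = (-2.5, 4.25).

Step 2 — sample covariance matrix, S[i,j] = (1/(n-1)) · Σ_k (x_{k,i} - mean_i) · (x_{k,j} - mean_j), divisor n-1 = 3:
  S[U,U] = ((-3.5)·(-3.5) + (-1.5)·(-1.5) + (2.5)·(2.5) + (2.5)·(2.5)) / 3 = 27/3 = 9
  S[U,V] = ((-3.5)·(0.75) + (-1.5)·(-0.25) + (2.5)·(1.75) + (2.5)·(-2.25)) / 3 = -3.5/3 = -1.1667
  S[V,V] = ((0.75)·(0.75) + (-0.25)·(-0.25) + (1.75)·(1.75) + (-2.25)·(-2.25)) / 3 = 8.75/3 = 2.9167
  S = [[9, -1.1667],
 [-1.1667, 2.9167]].

Step 3 — invert S. det(S) = 9·2.9167 - (-1.1667)² = 24.8889.
  S^{-1} = (1/det) · [[d, -b], [-b, a]] = [[0.1172, 0.0469],
 [0.0469, 0.3616]].

Step 4 — quadratic form (x̄ - mu_0)^T · S^{-1} · (x̄ - mu_0):
  S^{-1} · (x̄ - mu_0) = (-0.0938, 1.4196),
  (x̄ - mu_0)^T · [...] = (-2.5)·(-0.0938) + (4.25)·(1.4196) = 6.2679.

Step 5 — scale by n: T² = 4 · 6.2679 = 25.0714.

T² ≈ 25.0714


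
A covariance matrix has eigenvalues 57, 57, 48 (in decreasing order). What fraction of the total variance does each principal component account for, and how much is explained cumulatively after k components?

Step 1 — total variance = trace(Sigma) = Σ λ_i = 57 + 57 + 48 = 162.

Step 2 — fraction explained by component i = λ_i / Σ λ:
  PC1: 57/162 = 0.3519
  PC2: 57/162 = 0.3519
  PC3: 48/162 = 0.2963

Step 3 — cumulative fraction after k components = (λ_1 + ... + λ_k) / Σ λ:
  k = 1: 57/162 = 0.3519
  k = 2: (57 + 57)/162 = 114/162 = 0.7037
  k = 3: (57 + 57 + 48)/162 = 162/162 = 1

Summary (fraction, with percent):

explained: PC1 0.3519 (35.19%), PC2 0.3519 (35.19%), PC3 0.2963 (29.63%);  cumulative: 0.3519, 0.7037, 1


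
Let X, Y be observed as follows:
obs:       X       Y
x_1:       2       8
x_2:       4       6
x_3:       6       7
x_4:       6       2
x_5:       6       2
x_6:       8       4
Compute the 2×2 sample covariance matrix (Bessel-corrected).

Step 1 — column means:
  mean(X) = (2 + 4 + 6 + 6 + 6 + 8) / 6 = 32/6 = 5.3333
  mean(Y) = (8 + 6 + 7 + 2 + 2 + 4) / 6 = 29/6 = 4.8333

Step 2 — sample covariance S[i,j] = (1/(n-1)) · Σ_k (x_{k,i} - mean_i) · (x_{k,j} - mean_j), with n-1 = 5.
  S[X,X] = ((-3.3333)·(-3.3333) + (-1.3333)·(-1.3333) + (0.6667)·(0.6667) + (0.6667)·(0.6667) + (0.6667)·(0.6667) + (2.6667)·(2.6667)) / 5 = 21.3333/5 = 4.2667
  S[X,Y] = ((-3.3333)·(3.1667) + (-1.3333)·(1.1667) + (0.6667)·(2.1667) + (0.6667)·(-2.8333) + (0.6667)·(-2.8333) + (2.6667)·(-0.8333)) / 5 = -16.6667/5 = -3.3333
  S[Y,Y] = ((3.1667)·(3.1667) + (1.1667)·(1.1667) + (2.1667)·(2.1667) + (-2.8333)·(-2.8333) + (-2.8333)·(-2.8333) + (-0.8333)·(-0.8333)) / 5 = 32.8333/5 = 6.5667

S is symmetric (S[j,i] = S[i,j]). Assembling:

S = [[4.2667, -3.3333],
 [-3.3333, 6.5667]]


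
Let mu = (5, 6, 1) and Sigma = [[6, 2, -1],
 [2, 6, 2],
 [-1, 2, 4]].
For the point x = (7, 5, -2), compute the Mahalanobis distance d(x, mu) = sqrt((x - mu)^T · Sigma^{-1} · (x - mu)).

Step 1 — centre the observation: (x - mu) = (2, -1, -3).

Step 2 — invert Sigma (cofactor / det for 3×3, or solve directly):
  Sigma^{-1} = [[0.2222, -0.1111, 0.1111],
 [-0.1111, 0.2556, -0.1556],
 [0.1111, -0.1556, 0.3556]].

Step 3 — form the quadratic (x - mu)^T · Sigma^{-1} · (x - mu):
  Sigma^{-1} · (x - mu) = (0.2222, -0.0111, -0.6889).
  (x - mu)^T · [Sigma^{-1} · (x - mu)] = (2)·(0.2222) + (-1)·(-0.0111) + (-3)·(-0.6889) = 2.5222.

Step 4 — take square root: d = √(2.5222) ≈ 1.5882.

d(x, mu) = √(2.5222) ≈ 1.5882


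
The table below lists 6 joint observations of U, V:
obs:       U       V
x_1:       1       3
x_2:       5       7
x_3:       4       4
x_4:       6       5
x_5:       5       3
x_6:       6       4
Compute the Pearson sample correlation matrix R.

Step 1 — column means:
  mean(U) = (1 + 5 + 4 + 6 + 5 + 6) / 6 = 27/6 = 4.5
  mean(V) = (3 + 7 + 4 + 5 + 3 + 4) / 6 = 26/6 = 4.3333

Step 2 — sample variances and covariances s[i,j] = (1/(n-1)) · Σ_k (x_{k,i} - mean_i) · (x_{k,j} - mean_j), with n-1 = 5:
  s[U,U] = ((-3.5)·(-3.5) + (0.5)·(0.5) + (-0.5)·(-0.5) + (1.5)·(1.5) + (0.5)·(0.5) + (1.5)·(1.5)) / 5 = 17.5/5 = 3.5
  s[U,V] = ((-3.5)·(-1.3333) + (0.5)·(2.6667) + (-0.5)·(-0.3333) + (1.5)·(0.6667) + (0.5)·(-1.3333) + (1.5)·(-0.3333)) / 5 = 6/5 = 1.2
  s[V,V] = ((-1.3333)·(-1.3333) + (2.6667)·(2.6667) + (-0.3333)·(-0.3333) + (0.6667)·(0.6667) + (-1.3333)·(-1.3333) + (-0.3333)·(-0.3333)) / 5 = 11.3333/5 = 2.2667
  Sample standard deviations s_i = √(s[i,i]):
  s(U) = √(3.5) = 1.8708
  s(V) = √(2.2667) = 1.5055

Step 3 — r_{ij} = s_{ij} / (s_i · s_j):
  r[U,U] = 1 (diagonal).
  r[U,V] = 1.2 / (1.8708 · 1.5055) = 1.2 / 2.8166 = 0.426
  r[V,V] = 1 (diagonal).

R is symmetric with unit diagonal. Assembling:

R = [[1, 0.426],
 [0.426, 1]]


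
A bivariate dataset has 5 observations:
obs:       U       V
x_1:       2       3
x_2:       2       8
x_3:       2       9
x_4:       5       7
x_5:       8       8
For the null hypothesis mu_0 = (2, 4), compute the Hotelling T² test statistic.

Step 1 — sample mean vector:
  mean(U) = (2 + 2 + 2 + 5 + 8) / 5 = 19/5 = 3.8
  mean(V) = (3 + 8 + 9 + 7 + 8) / 5 = 35/5 = 7
  x̄ = (3.8, 7),  deviation x̄ - mu_0 = (3.8, 7) - (2, 4) = (1.8, 3).

Step 2 — sample covariance matrix, S[i,j] = (1/(n-1)) · Σ_k (x_{k,i} - mean_i) · (x_{k,j} - mean_j), divisor n-1 = 4:
  S[U,U] = ((-1.8)·(-1.8) + (-1.8)·(-1.8) + (-1.8)·(-1.8) + (1.2)·(1.2) + (4.2)·(4.2)) / 4 = 28.8/4 = 7.2
  S[U,V] = ((-1.8)·(-4) + (-1.8)·(1) + (-1.8)·(2) + (1.2)·(0) + (4.2)·(1)) / 4 = 6/4 = 1.5
  S[V,V] = ((-4)·(-4) + (1)·(1) + (2)·(2) + (0)·(0) + (1)·(1)) / 4 = 22/4 = 5.5
  S = [[7.2, 1.5],
 [1.5, 5.5]].

Step 3 — invert S. det(S) = 7.2·5.5 - (1.5)² = 37.35.
  S^{-1} = (1/det) · [[d, -b], [-b, a]] = [[0.1473, -0.0402],
 [-0.0402, 0.1928]].

Step 4 — quadratic form (x̄ - mu_0)^T · S^{-1} · (x̄ - mu_0):
  S^{-1} · (x̄ - mu_0) = (0.1446, 0.506),
  (x̄ - mu_0)^T · [...] = (1.8)·(0.1446) + (3)·(0.506) = 1.7783.

Step 5 — scale by n: T² = 5 · 1.7783 = 8.8916.

T² ≈ 8.8916


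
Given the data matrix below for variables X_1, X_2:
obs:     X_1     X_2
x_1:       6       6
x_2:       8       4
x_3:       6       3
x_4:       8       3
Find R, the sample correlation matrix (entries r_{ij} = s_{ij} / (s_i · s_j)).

Step 1 — column means:
  mean(X_1) = (6 + 8 + 6 + 8) / 4 = 28/4 = 7
  mean(X_2) = (6 + 4 + 3 + 3) / 4 = 16/4 = 4

Step 2 — sample variances and covariances s[i,j] = (1/(n-1)) · Σ_k (x_{k,i} - mean_i) · (x_{k,j} - mean_j), with n-1 = 3:
  s[X_1,X_1] = ((-1)·(-1) + (1)·(1) + (-1)·(-1) + (1)·(1)) / 3 = 4/3 = 1.3333
  s[X_1,X_2] = ((-1)·(2) + (1)·(0) + (-1)·(-1) + (1)·(-1)) / 3 = -2/3 = -0.6667
  s[X_2,X_2] = ((2)·(2) + (0)·(0) + (-1)·(-1) + (-1)·(-1)) / 3 = 6/3 = 2
  Sample standard deviations s_i = √(s[i,i]):
  s(X_1) = √(1.3333) = 1.1547
  s(X_2) = √(2) = 1.4142

Step 3 — r_{ij} = s_{ij} / (s_i · s_j):
  r[X_1,X_1] = 1 (diagonal).
  r[X_1,X_2] = -0.6667 / (1.1547 · 1.4142) = -0.6667 / 1.633 = -0.4082
  r[X_2,X_2] = 1 (diagonal).

R is symmetric with unit diagonal. Assembling:

R = [[1, -0.4082],
 [-0.4082, 1]]


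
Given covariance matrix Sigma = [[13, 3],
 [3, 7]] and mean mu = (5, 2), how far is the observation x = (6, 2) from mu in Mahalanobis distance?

Step 1 — centre the observation: (x - mu) = (1, 0).

Step 2 — invert Sigma. det(Sigma) = 13·7 - (3)² = 82.
  Sigma^{-1} = (1/det) · [[d, -b], [-b, a]] = [[0.0854, -0.0366],
 [-0.0366, 0.1585]].

Step 3 — form the quadratic (x - mu)^T · Sigma^{-1} · (x - mu):
  Sigma^{-1} · (x - mu) = (0.0854, -0.0366).
  (x - mu)^T · [Sigma^{-1} · (x - mu)] = (1)·(0.0854) + (0)·(-0.0366) = 0.0854.

Step 4 — take square root: d = √(0.0854) ≈ 0.2922.

d(x, mu) = √(0.0854) ≈ 0.2922


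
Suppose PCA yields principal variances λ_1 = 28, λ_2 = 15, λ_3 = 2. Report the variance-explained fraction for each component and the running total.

Step 1 — total variance = trace(Sigma) = Σ λ_i = 28 + 15 + 2 = 45.

Step 2 — fraction explained by component i = λ_i / Σ λ:
  PC1: 28/45 = 0.6222
  PC2: 15/45 = 0.3333
  PC3: 2/45 = 0.0444

Step 3 — cumulative fraction after k components = (λ_1 + ... + λ_k) / Σ λ:
  k = 1: 28/45 = 0.6222
  k = 2: (28 + 15)/45 = 43/45 = 0.9556
  k = 3: (28 + 15 + 2)/45 = 45/45 = 1

Summary (fraction, with percent):

explained: PC1 0.6222 (62.22%), PC2 0.3333 (33.33%), PC3 0.0444 (4.44%);  cumulative: 0.6222, 0.9556, 1


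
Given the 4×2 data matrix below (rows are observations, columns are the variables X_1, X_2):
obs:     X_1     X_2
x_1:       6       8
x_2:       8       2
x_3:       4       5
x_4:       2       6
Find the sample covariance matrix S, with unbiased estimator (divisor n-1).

Step 1 — column means:
  mean(X_1) = (6 + 8 + 4 + 2) / 4 = 20/4 = 5
  mean(X_2) = (8 + 2 + 5 + 6) / 4 = 21/4 = 5.25

Step 2 — sample covariance S[i,j] = (1/(n-1)) · Σ_k (x_{k,i} - mean_i) · (x_{k,j} - mean_j), with n-1 = 3.
  S[X_1,X_1] = ((1)·(1) + (3)·(3) + (-1)·(-1) + (-3)·(-3)) / 3 = 20/3 = 6.6667
  S[X_1,X_2] = ((1)·(2.75) + (3)·(-3.25) + (-1)·(-0.25) + (-3)·(0.75)) / 3 = -9/3 = -3
  S[X_2,X_2] = ((2.75)·(2.75) + (-3.25)·(-3.25) + (-0.25)·(-0.25) + (0.75)·(0.75)) / 3 = 18.75/3 = 6.25

S is symmetric (S[j,i] = S[i,j]). Assembling:

S = [[6.6667, -3],
 [-3, 6.25]]


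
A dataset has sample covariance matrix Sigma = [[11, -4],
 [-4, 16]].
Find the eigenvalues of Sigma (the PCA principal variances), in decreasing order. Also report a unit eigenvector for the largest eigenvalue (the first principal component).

Step 1 — characteristic polynomial of 2×2 Sigma:
  det(Sigma - λI) = λ² - trace · λ + det = 0.
  trace = 11 + 16 = 27, det = 11·16 - (-4)² = 160.
Step 2 — discriminant:
  Δ = trace² - 4·det = 729 - 640 = 89.
Step 3 — eigenvalues:
  λ = (trace ± √Δ)/2 = (27 ± 9.434)/2,
  λ_1 = 18.217,  λ_2 = 8.783.

Step 4 — unit eigenvector for λ_1: solve (Sigma - λ_1 I)v = 0. First row:
  (11 - 18.217)·v_x + (-4)·v_y = 0, i.e. (-7.217)·v_x + (-4)·v_y = 0,
  so v ∝ (b, λ_1 - a) = (-4, 7.217); multiply by -1 so the first entry is positive: u = (4, -7.217).
  ||u|| = √((4)² + (-7.217)²) = √(68.085) ≈ 8.2514,
  v_1 = u/||u|| ≈ (0.4848, -0.8746) (||v_1|| = 1).

λ_1 = 18.217,  λ_2 = 8.783;  v_1 ≈ (0.4848, -0.8746)


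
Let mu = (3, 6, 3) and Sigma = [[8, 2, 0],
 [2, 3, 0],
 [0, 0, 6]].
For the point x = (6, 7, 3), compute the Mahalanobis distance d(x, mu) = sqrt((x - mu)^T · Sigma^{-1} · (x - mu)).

Step 1 — centre the observation: (x - mu) = (3, 1, 0).

Step 2 — invert Sigma (cofactor / det for 3×3, or solve directly):
  Sigma^{-1} = [[0.15, -0.1, 0],
 [-0.1, 0.4, 0],
 [0, 0, 0.1667]].

Step 3 — form the quadratic (x - mu)^T · Sigma^{-1} · (x - mu):
  Sigma^{-1} · (x - mu) = (0.35, 0.1, 0).
  (x - mu)^T · [Sigma^{-1} · (x - mu)] = (3)·(0.35) + (1)·(0.1) + (0)·(0) = 1.15.

Step 4 — take square root: d = √(1.15) ≈ 1.0724.

d(x, mu) = √(1.15) ≈ 1.0724


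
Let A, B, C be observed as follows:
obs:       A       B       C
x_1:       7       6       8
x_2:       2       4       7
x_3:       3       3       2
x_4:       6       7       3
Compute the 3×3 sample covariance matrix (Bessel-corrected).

Step 1 — column means:
  mean(A) = (7 + 2 + 3 + 6) / 4 = 18/4 = 4.5
  mean(B) = (6 + 4 + 3 + 7) / 4 = 20/4 = 5
  mean(C) = (8 + 7 + 2 + 3) / 4 = 20/4 = 5

Step 2 — sample covariance S[i,j] = (1/(n-1)) · Σ_k (x_{k,i} - mean_i) · (x_{k,j} - mean_j), with n-1 = 3.
  S[A,A] = ((2.5)·(2.5) + (-2.5)·(-2.5) + (-1.5)·(-1.5) + (1.5)·(1.5)) / 3 = 17/3 = 5.6667
  S[A,B] = ((2.5)·(1) + (-2.5)·(-1) + (-1.5)·(-2) + (1.5)·(2)) / 3 = 11/3 = 3.6667
  S[A,C] = ((2.5)·(3) + (-2.5)·(2) + (-1.5)·(-3) + (1.5)·(-2)) / 3 = 4/3 = 1.3333
  S[B,B] = ((1)·(1) + (-1)·(-1) + (-2)·(-2) + (2)·(2)) / 3 = 10/3 = 3.3333
  S[B,C] = ((1)·(3) + (-1)·(2) + (-2)·(-3) + (2)·(-2)) / 3 = 3/3 = 1
  S[C,C] = ((3)·(3) + (2)·(2) + (-3)·(-3) + (-2)·(-2)) / 3 = 26/3 = 8.6667

S is symmetric (S[j,i] = S[i,j]). Assembling:

S = [[5.6667, 3.6667, 1.3333],
 [3.6667, 3.3333, 1],
 [1.3333, 1, 8.6667]]


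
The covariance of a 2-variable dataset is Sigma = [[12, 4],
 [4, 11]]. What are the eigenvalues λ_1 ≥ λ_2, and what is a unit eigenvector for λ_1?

Step 1 — characteristic polynomial of 2×2 Sigma:
  det(Sigma - λI) = λ² - trace · λ + det = 0.
  trace = 12 + 11 = 23, det = 12·11 - (4)² = 116.
Step 2 — discriminant:
  Δ = trace² - 4·det = 529 - 464 = 65.
Step 3 — eigenvalues:
  λ = (trace ± √Δ)/2 = (23 ± 8.0623)/2,
  λ_1 = 15.5311,  λ_2 = 7.4689.

Step 4 — unit eigenvector for λ_1: solve (Sigma - λ_1 I)v = 0. First row:
  (12 - 15.5311)·v_x + (4)·v_y = 0, i.e. (-3.5311)·v_x + (4)·v_y = 0,
  so v ∝ (b, λ_1 - a) = (4, 3.5311) = u.
  ||u|| = √((4)² + (3.5311)²) = √(28.4689) ≈ 5.3356,
  v_1 = u/||u|| ≈ (0.7497, 0.6618) (||v_1|| = 1).

λ_1 = 15.5311,  λ_2 = 7.4689;  v_1 ≈ (0.7497, 0.6618)
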